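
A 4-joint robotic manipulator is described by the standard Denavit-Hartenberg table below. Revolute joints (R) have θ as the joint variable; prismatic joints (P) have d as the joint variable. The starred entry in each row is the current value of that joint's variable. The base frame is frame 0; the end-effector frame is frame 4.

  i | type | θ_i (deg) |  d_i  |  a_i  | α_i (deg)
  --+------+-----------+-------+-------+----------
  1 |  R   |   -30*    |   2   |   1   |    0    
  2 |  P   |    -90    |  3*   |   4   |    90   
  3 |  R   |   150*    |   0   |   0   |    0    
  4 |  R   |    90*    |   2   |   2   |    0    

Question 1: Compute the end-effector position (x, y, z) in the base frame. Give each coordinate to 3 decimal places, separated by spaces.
after link 1: o_1 = (0.8660, -0.5000, 2.0000)
after link 2: o_2 = (-1.1340, -3.9641, 5.0000)
after link 3: o_3 = (-1.1340, -3.9641, 5.0000)
after link 4: o_4 = (-2.3660, -2.0981, 3.2679)

-2.366 -2.098 3.268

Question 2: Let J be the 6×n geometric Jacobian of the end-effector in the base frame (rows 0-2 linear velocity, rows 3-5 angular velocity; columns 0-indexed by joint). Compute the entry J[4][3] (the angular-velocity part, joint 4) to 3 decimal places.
0.500

axis z_3 = (-0.8660,0.5000,0.0000); lever o_n−o_3 = (-1.2321,1.8660,-1.7321)
cross product → J_v[:, 3] = (-0.8660,-1.5000,-1.0000)
J_ω[:, 3] = z_3
entry J[4][3] = 0.5000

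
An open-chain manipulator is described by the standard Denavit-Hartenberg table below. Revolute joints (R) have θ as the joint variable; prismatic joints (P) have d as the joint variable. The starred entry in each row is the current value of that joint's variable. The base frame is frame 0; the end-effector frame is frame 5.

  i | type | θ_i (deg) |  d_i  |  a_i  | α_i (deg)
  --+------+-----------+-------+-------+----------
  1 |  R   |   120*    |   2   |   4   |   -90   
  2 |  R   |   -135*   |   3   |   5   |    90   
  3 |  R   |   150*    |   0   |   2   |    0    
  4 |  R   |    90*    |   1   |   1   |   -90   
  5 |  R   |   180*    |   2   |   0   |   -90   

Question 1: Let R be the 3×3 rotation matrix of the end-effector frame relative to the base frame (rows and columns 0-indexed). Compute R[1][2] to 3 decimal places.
-0.612

End-effector z-axis (col 2 of R) = (0.3536,-0.6124,-0.7071)
R[1][2] = -0.6124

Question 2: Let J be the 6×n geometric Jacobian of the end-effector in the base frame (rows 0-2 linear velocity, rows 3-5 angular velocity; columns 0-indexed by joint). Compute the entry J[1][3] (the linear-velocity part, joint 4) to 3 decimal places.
axis z_3 = (0.3536,-0.6124,-0.7071); lever o_n−o_3 = (2.4052,-0.4338,0.1641)
cross product → J_v[:, 3] = (-0.4072,-1.7587,1.3195)
J_ω[:, 3] = z_3
entry J[1][3] = -1.7587

-1.759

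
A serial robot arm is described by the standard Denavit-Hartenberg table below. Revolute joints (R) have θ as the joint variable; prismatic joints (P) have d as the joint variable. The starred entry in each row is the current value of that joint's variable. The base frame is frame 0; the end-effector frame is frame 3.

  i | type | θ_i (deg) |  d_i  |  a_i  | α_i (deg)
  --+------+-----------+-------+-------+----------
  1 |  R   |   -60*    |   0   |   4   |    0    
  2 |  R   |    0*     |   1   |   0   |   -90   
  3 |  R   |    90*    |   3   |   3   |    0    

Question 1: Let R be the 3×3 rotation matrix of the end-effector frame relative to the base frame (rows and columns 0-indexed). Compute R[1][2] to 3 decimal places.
0.500

End-effector z-axis (col 2 of R) = (0.8660,0.5000,0.0000)
R[1][2] = 0.5000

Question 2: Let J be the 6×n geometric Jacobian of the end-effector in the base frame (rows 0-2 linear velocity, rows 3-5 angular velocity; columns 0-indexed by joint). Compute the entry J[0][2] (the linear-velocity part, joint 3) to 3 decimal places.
axis z_2 = (0.8660,0.5000,0.0000); lever o_n−o_2 = (2.5981,1.5000,-3.0000)
cross product → J_v[:, 2] = (-1.5000,2.5981,-0.0000)
J_ω[:, 2] = z_2
entry J[0][2] = -1.5000

-1.500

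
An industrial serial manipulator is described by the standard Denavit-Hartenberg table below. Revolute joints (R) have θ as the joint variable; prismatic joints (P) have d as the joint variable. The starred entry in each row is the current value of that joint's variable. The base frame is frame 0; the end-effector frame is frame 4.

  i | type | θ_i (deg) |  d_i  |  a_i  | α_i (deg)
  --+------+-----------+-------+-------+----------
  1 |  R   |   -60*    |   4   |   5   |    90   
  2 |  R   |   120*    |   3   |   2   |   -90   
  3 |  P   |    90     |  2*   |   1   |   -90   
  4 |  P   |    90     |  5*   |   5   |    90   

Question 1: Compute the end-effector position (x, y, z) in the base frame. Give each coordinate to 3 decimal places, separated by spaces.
after link 1: o_1 = (2.5000, -4.3301, 4.0000)
after link 2: o_2 = (-0.5981, -4.9641, 5.7321)
after link 3: o_3 = (-0.5981, -2.9641, 4.7321)
after link 4: o_4 = (2.8170, -8.8792, 2.9019)

2.817 -8.879 2.902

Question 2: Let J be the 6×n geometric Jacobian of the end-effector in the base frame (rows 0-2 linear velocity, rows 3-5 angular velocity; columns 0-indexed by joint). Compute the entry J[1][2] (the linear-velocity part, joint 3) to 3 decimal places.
prismatic axis z_2 = (-0.4330,0.7500,-0.5000)
J_v[:, 2] = z_2; J_ω[:, 2] = (0,0,0)
entry J[1][2] = 0.7500

0.750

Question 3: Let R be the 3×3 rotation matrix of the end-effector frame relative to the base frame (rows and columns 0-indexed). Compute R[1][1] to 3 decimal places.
End-effector y-axis (col 1 of R) = (0.2500,-0.4330,-0.8660)
R[1][1] = -0.4330

-0.433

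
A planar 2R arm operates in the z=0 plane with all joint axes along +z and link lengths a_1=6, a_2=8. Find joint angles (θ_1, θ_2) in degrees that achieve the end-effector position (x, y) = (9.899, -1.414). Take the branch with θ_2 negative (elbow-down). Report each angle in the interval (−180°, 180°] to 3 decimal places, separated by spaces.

45.005 -90.006

cos θ_2 = (99.9896−6²−8²)/(2·6·8) = -0.0001; θ_2 = -90.0062° (elbow-down)
β = atan2(-1.4140,9.8990) = -8.1293°; ψ = atan2(-8.0000,5.9991) = -53.1341°
θ_1 = β − ψ = 45.0048°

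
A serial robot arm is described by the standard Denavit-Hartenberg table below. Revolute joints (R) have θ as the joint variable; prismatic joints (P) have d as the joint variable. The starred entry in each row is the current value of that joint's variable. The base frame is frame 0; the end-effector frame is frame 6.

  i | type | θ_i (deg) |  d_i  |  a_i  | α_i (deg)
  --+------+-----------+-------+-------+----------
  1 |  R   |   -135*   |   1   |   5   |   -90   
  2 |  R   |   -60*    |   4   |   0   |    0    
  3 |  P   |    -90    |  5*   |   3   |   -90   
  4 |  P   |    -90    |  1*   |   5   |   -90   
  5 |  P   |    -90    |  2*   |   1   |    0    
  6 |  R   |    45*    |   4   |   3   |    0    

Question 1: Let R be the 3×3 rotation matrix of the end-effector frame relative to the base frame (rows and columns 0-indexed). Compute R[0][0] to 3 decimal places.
0.250

End-effector x-axis (col 0 of R) = (0.2500,-0.7500,0.6124)
R[0][0] = 0.2500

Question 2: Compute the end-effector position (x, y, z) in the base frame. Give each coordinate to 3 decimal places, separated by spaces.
11.918 -10.881 9.069

after link 1: o_1 = (-3.5355, -3.5355, 1.0000)
after link 2: o_2 = (-0.7071, -6.3640, 1.0000)
after link 3: o_3 = (4.6655, -8.0624, 2.5000)
after link 4: o_4 = (7.8475, -11.9515, 3.3660)
after link 5: o_5 = (8.7187, -11.0803, 5.2321)
after link 6: o_6 = (11.9182, -10.8808, 9.0692)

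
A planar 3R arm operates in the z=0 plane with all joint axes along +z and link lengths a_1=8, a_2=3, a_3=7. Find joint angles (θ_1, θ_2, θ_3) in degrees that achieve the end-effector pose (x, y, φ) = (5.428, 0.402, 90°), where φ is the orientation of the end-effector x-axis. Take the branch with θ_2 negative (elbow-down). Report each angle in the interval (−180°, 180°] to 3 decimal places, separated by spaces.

-30.000 -90.004 -149.996

wrist centre = target − a_3·(cos φ, sin φ) = (5.4280, -6.5980)
cos θ_2 = (72.9968−8²−3²)/(2·8·3) = -0.0001; θ_2 = -90.0038° (elbow-down)
β = atan2(-6.5980,5.4280) = -50.5568°; ψ = atan2(-3.0000,7.9998) = -20.5565°
θ_1 = β − ψ = -30.0003°
θ_3 = φ − θ_1 − θ_2 = -149.9959° (wrapped to (-180°,180°])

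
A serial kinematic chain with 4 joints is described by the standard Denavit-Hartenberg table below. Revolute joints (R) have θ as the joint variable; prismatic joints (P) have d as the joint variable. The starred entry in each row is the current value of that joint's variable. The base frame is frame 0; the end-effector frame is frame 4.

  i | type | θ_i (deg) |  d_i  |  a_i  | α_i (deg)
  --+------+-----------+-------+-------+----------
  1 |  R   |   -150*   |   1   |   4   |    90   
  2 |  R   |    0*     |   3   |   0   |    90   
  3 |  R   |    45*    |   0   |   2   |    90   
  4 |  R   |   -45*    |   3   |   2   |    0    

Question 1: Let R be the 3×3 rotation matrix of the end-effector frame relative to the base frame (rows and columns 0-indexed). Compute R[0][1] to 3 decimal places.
End-effector y-axis (col 1 of R) = (-0.6830,0.1830,-0.7071)
R[0][1] = -0.6830

-0.683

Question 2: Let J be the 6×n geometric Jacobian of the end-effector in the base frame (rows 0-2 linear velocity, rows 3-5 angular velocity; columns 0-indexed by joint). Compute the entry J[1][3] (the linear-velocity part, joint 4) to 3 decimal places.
0.366

axis z_3 = (-0.2588,-0.9659,-0.0000); lever o_n−o_3 = (-2.1425,-2.5318,1.4142)
cross product → J_v[:, 3] = (-1.3660,0.3660,-1.4142)
J_ω[:, 3] = z_3
entry J[1][3] = 0.3660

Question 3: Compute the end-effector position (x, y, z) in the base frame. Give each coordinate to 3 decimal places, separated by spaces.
-9.038 -1.416 2.414

after link 1: o_1 = (-3.4641, -2.0000, 1.0000)
after link 2: o_2 = (-4.9641, 0.5981, 1.0000)
after link 3: o_3 = (-6.8960, 1.1157, 1.0000)
after link 4: o_4 = (-9.0384, -1.4160, 2.4142)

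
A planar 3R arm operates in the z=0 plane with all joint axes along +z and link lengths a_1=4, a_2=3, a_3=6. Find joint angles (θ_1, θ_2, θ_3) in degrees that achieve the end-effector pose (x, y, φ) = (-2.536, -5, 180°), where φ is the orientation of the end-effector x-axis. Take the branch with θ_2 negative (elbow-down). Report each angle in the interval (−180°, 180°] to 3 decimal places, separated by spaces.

wrist centre = target − a_3·(cos φ, sin φ) = (3.4640, -5.0000)
cos θ_2 = (36.9993−4²−3²)/(2·4·3) = 0.5000; θ_2 = -60.0019° (elbow-down)
β = atan2(-5.0000,3.4640) = -55.2858°; ψ = atan2(-2.5981,5.4999) = -25.2858°
θ_1 = β − ψ = -30.0000°
θ_3 = φ − θ_1 − θ_2 = -89.9981° (wrapped to (-180°,180°])

-30.000 -60.002 -89.998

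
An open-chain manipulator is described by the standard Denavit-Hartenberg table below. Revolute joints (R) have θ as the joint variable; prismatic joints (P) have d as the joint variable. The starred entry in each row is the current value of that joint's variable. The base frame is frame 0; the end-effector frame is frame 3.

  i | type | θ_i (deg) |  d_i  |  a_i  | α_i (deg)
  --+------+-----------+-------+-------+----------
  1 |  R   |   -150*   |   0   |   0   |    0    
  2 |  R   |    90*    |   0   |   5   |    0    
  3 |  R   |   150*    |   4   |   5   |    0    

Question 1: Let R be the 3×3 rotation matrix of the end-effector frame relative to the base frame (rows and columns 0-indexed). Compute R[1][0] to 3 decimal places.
End-effector x-axis (col 0 of R) = (0.0000,1.0000,0.0000)
R[1][0] = 1.0000

1.000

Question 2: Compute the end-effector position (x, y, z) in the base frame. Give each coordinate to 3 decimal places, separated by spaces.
2.500 0.670 4.000

after link 1: o_1 = (0.0000, 0.0000, 0.0000)
after link 2: o_2 = (2.5000, -4.3301, 0.0000)
after link 3: o_3 = (2.5000, 0.6699, 4.0000)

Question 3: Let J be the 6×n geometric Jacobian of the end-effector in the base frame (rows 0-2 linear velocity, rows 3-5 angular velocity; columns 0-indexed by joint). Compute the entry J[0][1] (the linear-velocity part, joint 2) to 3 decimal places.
-0.670

axis z_1 = (0.0000,0.0000,1.0000); lever o_n−o_1 = (2.5000,0.6699,4.0000)
cross product → J_v[:, 1] = (-0.6699,2.5000,0.0000)
J_ω[:, 1] = z_1
entry J[0][1] = -0.6699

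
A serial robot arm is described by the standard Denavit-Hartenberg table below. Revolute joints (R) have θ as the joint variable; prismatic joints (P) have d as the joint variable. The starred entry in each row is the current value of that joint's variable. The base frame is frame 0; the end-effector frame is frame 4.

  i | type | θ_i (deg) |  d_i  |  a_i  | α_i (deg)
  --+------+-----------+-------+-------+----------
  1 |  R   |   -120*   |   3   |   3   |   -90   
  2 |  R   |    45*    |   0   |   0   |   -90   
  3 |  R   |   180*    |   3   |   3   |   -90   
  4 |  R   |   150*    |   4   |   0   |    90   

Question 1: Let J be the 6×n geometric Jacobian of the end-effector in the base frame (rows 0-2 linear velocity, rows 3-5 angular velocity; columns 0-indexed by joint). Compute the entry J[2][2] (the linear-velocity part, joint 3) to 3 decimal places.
axis z_2 = (0.3536,0.6124,-0.7071); lever o_n−o_2 = (5.5854,1.6742,0.0000)
cross product → J_v[:, 2] = (1.1839,-3.9495,-2.8284)
J_ω[:, 2] = z_2
entry J[2][2] = -2.8284

-2.828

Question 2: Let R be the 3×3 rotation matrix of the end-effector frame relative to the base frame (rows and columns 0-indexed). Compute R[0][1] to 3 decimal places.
0.866

End-effector y-axis (col 1 of R) = (0.8660,-0.5000,0.0000)
R[0][1] = 0.8660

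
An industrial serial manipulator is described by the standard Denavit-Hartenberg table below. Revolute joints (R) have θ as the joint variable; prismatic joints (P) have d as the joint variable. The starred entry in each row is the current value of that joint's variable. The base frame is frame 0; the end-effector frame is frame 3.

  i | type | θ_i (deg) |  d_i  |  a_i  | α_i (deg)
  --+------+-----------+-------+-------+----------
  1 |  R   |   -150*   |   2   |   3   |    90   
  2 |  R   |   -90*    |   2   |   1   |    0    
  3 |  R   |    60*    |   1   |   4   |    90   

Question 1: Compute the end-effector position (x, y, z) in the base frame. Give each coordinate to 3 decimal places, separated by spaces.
after link 1: o_1 = (-2.5981, -1.5000, 2.0000)
after link 2: o_2 = (-3.5981, 0.2321, 1.0000)
after link 3: o_3 = (-7.0981, -0.6340, -1.0000)

-7.098 -0.634 -1.000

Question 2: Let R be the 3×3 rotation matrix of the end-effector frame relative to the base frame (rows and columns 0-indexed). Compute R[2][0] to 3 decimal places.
End-effector x-axis (col 0 of R) = (-0.7500,-0.4330,-0.5000)
R[2][0] = -0.5000

-0.500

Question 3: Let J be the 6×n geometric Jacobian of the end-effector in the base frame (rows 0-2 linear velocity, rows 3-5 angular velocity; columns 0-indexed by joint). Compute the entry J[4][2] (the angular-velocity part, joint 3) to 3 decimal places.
0.866

axis z_2 = (-0.5000,0.8660,0.0000); lever o_n−o_2 = (-3.5000,-0.8660,-2.0000)
cross product → J_v[:, 2] = (-1.7321,-1.0000,3.4641)
J_ω[:, 2] = z_2
entry J[4][2] = 0.8660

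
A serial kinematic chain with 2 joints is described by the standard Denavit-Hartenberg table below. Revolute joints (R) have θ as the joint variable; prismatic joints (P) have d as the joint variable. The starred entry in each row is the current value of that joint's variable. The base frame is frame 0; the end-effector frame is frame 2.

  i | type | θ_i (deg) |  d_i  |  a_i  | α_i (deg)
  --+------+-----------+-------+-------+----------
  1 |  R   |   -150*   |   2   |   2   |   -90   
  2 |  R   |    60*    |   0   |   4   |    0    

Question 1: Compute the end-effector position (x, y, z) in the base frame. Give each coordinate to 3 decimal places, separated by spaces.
after link 1: o_1 = (-1.7321, -1.0000, 2.0000)
after link 2: o_2 = (-3.4641, -2.0000, -1.4641)

-3.464 -2.000 -1.464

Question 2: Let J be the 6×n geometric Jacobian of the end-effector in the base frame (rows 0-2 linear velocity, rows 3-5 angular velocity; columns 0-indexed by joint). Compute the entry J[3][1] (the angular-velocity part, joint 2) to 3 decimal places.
axis z_1 = (0.5000,-0.8660,0.0000); lever o_n−o_1 = (-1.7321,-1.0000,-3.4641)
cross product → J_v[:, 1] = (3.0000,1.7321,-2.0000)
J_ω[:, 1] = z_1
entry J[3][1] = 0.5000

0.500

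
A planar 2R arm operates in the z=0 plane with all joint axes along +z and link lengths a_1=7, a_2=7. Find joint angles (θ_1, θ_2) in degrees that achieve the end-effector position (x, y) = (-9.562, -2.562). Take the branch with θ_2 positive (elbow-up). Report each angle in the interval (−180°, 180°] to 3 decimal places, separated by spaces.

149.998 90.003

cos θ_2 = (97.9957−7²−7²)/(2·7·7) = -0.0000; θ_2 = 90.0025° (elbow-up)
β = atan2(-2.5620,-9.5620) = -165.0007°; ψ = atan2(7.0000,6.9997) = 45.0013°
θ_1 = β − ψ = -210.0020°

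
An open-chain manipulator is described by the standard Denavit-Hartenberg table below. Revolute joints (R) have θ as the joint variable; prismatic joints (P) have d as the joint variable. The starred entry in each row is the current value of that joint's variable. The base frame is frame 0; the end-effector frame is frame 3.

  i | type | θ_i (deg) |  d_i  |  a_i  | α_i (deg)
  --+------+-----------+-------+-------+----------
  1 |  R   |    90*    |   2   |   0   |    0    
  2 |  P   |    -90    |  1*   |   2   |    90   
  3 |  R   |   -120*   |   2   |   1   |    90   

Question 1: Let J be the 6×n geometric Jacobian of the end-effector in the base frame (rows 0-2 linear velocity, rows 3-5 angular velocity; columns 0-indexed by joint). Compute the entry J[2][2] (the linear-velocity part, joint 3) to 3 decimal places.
axis z_2 = (0.0000,-1.0000,0.0000); lever o_n−o_2 = (-0.5000,-2.0000,-0.8660)
cross product → J_v[:, 2] = (0.8660,-0.0000,-0.5000)
J_ω[:, 2] = z_2
entry J[2][2] = -0.5000

-0.500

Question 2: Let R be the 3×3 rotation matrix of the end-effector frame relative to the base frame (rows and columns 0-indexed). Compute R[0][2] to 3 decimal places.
End-effector z-axis (col 2 of R) = (-0.8660,-0.0000,0.5000)
R[0][2] = -0.8660

-0.866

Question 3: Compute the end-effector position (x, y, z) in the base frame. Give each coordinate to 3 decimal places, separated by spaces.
1.500 -2.000 2.134

after link 1: o_1 = (0.0000, 0.0000, 2.0000)
after link 2: o_2 = (2.0000, 0.0000, 3.0000)
after link 3: o_3 = (1.5000, -2.0000, 2.1340)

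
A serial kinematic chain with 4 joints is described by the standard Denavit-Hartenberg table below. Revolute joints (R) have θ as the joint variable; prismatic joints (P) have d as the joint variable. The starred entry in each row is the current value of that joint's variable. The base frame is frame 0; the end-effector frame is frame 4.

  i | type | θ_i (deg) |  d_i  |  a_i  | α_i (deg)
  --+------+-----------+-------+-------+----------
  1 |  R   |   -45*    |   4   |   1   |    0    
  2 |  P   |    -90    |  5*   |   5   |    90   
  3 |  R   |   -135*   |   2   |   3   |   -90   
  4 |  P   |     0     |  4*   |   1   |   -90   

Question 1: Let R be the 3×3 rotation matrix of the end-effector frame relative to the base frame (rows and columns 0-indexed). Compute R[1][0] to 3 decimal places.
0.500

End-effector x-axis (col 0 of R) = (0.5000,0.5000,-0.7071)
R[1][0] = 0.5000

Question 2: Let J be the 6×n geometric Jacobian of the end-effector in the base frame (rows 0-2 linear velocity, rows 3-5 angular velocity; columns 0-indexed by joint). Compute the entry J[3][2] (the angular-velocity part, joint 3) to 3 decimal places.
axis z_2 = (-0.7071,0.7071,0.0000); lever o_n−o_2 = (-1.4142,1.4142,-5.6569)
cross product → J_v[:, 2] = (-4.0000,-4.0000,0.0000)
J_ω[:, 2] = z_2
entry J[3][2] = -0.7071

-0.707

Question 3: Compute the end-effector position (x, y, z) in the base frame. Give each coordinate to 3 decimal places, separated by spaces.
-4.243 -2.828 3.343

after link 1: o_1 = (0.7071, -0.7071, 4.0000)
after link 2: o_2 = (-2.8284, -4.2426, 9.0000)
after link 3: o_3 = (-2.7426, -1.3284, 6.8787)
after link 4: o_4 = (-4.2426, -2.8284, 3.3431)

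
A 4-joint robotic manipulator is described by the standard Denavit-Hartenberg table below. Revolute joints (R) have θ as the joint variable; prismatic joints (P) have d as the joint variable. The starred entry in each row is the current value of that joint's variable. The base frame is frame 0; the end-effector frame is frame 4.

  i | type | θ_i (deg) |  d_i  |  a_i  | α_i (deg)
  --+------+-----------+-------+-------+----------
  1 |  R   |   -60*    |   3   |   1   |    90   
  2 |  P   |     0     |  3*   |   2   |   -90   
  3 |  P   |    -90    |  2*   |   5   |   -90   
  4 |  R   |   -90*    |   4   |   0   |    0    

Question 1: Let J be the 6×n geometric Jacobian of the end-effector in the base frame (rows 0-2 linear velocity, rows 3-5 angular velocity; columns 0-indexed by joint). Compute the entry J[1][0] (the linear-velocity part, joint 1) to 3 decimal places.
-3.428

axis z_0 = ẑ; lever o_n−o_0 = (-3.4282,-10.0622,5.0000)
cross product → J_v[:, 0] = (10.0622,-3.4282,0.0000)
J_ω[:, 0] = z_0
entry J[1][0] = -3.4282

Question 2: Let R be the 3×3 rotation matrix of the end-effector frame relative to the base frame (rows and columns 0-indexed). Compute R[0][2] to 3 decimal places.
0.500

End-effector z-axis (col 2 of R) = (0.5000,-0.8660,0.0000)
R[0][2] = 0.5000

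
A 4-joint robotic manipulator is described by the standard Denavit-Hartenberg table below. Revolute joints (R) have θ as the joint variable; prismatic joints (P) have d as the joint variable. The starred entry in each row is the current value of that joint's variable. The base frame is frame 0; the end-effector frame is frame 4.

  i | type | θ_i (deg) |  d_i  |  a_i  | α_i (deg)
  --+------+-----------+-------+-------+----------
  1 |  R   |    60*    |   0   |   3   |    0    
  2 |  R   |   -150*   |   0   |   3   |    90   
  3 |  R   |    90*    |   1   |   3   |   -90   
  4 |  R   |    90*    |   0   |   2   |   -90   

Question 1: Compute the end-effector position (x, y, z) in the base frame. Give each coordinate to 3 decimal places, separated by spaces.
2.500 -0.402 3.000

after link 1: o_1 = (1.5000, 2.5981, 0.0000)
after link 2: o_2 = (1.5000, -0.4019, 0.0000)
after link 3: o_3 = (0.5000, -0.4019, 3.0000)
after link 4: o_4 = (2.5000, -0.4019, 3.0000)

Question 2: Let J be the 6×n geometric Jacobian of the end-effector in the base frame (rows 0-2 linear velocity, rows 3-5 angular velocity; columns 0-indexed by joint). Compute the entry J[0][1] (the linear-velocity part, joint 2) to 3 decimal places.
3.000

axis z_1 = (0.0000,0.0000,1.0000); lever o_n−o_1 = (1.0000,-3.0000,3.0000)
cross product → J_v[:, 1] = (3.0000,1.0000,-0.0000)
J_ω[:, 1] = z_1
entry J[0][1] = 3.0000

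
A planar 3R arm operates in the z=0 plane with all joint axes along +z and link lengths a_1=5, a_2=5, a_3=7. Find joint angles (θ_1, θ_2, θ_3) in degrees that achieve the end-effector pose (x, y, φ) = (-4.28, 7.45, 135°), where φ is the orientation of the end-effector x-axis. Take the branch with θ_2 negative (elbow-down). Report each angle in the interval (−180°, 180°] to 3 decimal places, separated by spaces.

wrist centre = target − a_3·(cos φ, sin φ) = (0.6697, 2.5003)
cos θ_2 = (6.6998−5²−5²)/(2·5·5) = -0.8660; θ_2 = -149.9975° (elbow-down)
β = atan2(2.5003,0.6697) = 75.0041°; ψ = atan2(-2.5002,0.6700) = -74.9987°
θ_1 = β − ψ = 150.0029°
θ_3 = φ − θ_1 − θ_2 = 134.9946° (wrapped to (-180°,180°])

150.003 -149.997 134.995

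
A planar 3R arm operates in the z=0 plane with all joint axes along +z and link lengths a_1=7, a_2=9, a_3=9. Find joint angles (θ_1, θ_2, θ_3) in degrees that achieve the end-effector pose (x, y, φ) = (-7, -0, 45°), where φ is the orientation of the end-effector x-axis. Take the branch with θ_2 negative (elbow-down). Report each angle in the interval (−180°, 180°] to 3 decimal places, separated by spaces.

wrist centre = target − a_3·(cos φ, sin φ) = (-13.3640, -6.3640)
cos θ_2 = (219.0955−7²−9²)/(2·7·9) = 0.7071; θ_2 = -45.0000° (elbow-down)
β = atan2(-6.3640,-13.3640) = -154.5361°; ψ = atan2(-6.3640,13.3640) = -25.4639°
θ_1 = β − ψ = -129.0721°
θ_3 = φ − θ_1 − θ_2 = -140.9279° (wrapped to (-180°,180°])

-129.072 -45.000 -140.928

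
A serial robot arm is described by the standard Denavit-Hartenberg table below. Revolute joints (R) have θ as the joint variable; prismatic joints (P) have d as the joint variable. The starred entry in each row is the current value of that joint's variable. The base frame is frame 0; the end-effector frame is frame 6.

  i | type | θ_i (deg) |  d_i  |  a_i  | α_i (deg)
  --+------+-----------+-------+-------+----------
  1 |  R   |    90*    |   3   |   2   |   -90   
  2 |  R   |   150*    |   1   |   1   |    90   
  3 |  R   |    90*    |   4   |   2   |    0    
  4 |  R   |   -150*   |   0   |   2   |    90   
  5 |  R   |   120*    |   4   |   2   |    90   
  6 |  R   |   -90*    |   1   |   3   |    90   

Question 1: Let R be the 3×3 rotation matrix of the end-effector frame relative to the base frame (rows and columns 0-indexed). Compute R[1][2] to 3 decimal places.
-0.650

End-effector z-axis (col 2 of R) = (0.4330,-0.6495,0.6250)
R[1][2] = -0.6495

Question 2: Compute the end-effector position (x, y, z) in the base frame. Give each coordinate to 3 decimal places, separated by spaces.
-0.884 4.192 -2.931

after link 1: o_1 = (0.0000, 2.0000, 3.0000)
after link 2: o_2 = (-1.0000, 1.1340, 2.5000)
after link 3: o_3 = (-3.0000, 3.1340, -0.9641)
after link 4: o_4 = (-1.2679, 2.2679, -1.4641)
after link 5: o_5 = (-0.1340, 6.5670, -0.9821)
after link 6: o_6 = (-0.8840, 4.1920, -2.9306)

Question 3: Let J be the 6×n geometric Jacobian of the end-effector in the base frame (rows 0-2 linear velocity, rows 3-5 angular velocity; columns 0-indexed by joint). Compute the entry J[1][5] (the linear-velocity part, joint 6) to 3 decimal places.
1.949

axis z_5 = (0.7500,-0.1250,-0.6495); lever o_n−o_5 = (-0.7500,-2.3750,-1.9486)
cross product → J_v[:, 5] = (-1.2990,1.9486,-1.8750)
J_ω[:, 5] = z_5
entry J[1][5] = 1.9486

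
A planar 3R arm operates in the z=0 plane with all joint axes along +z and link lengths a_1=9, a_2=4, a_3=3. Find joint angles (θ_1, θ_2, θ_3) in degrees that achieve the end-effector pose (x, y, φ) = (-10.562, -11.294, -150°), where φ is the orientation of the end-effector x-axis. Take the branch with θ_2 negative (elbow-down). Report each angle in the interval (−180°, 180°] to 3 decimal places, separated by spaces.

-119.997 -30.012 0.008

wrist centre = target − a_3·(cos φ, sin φ) = (-7.9639, -9.7940)
cos θ_2 = (159.3465−9²−4²)/(2·9·4) = 0.8659; θ_2 = -30.0116° (elbow-down)
β = atan2(-9.7940,-7.9639) = -129.1160°; ψ = atan2(-2.0007,12.4637) = -9.1195°
θ_1 = β − ψ = -119.9966°
θ_3 = φ − θ_1 − θ_2 = 0.0082° (wrapped to (-180°,180°])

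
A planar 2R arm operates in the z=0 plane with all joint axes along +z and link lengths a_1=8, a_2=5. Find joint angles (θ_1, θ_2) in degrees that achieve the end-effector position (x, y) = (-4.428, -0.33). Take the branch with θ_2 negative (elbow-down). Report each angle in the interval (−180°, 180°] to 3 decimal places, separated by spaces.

-141.476 -150.003

cos θ_2 = (19.7161−8²−5²)/(2·8·5) = -0.8660; θ_2 = -150.0027° (elbow-down)
β = atan2(-0.3300,-4.4280) = -175.7379°; ψ = atan2(-2.4998,3.6698) = -34.2623°
θ_1 = β − ψ = -141.4756°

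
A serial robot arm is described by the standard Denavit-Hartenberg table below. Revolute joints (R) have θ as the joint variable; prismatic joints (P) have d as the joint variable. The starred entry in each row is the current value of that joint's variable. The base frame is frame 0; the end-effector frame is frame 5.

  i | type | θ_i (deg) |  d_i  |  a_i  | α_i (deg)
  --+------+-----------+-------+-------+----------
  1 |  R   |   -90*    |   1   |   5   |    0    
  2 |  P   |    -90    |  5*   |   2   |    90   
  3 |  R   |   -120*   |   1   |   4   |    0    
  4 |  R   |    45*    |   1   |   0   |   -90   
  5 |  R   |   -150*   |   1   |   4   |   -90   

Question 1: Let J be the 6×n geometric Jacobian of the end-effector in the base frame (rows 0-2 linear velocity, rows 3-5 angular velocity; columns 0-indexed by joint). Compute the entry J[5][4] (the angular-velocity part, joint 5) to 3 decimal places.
axis z_4 = (-0.9659,-0.0000,0.2588); lever o_n−o_4 = (-0.0694,2.0000,3.6049)
cross product → J_v[:, 4] = (-0.5176,3.4641,-1.9319)
J_ω[:, 4] = z_4
entry J[5][4] = 0.2588

0.259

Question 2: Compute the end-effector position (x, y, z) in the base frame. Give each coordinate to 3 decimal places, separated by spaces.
-0.069 -1.000 6.141

after link 1: o_1 = (0.0000, -5.0000, 1.0000)
after link 2: o_2 = (-2.0000, -5.0000, 6.0000)
after link 3: o_3 = (-0.0000, -4.0000, 2.5359)
after link 4: o_4 = (-0.0000, -3.0000, 2.5359)
after link 5: o_5 = (-0.0694, -1.0000, 6.1408)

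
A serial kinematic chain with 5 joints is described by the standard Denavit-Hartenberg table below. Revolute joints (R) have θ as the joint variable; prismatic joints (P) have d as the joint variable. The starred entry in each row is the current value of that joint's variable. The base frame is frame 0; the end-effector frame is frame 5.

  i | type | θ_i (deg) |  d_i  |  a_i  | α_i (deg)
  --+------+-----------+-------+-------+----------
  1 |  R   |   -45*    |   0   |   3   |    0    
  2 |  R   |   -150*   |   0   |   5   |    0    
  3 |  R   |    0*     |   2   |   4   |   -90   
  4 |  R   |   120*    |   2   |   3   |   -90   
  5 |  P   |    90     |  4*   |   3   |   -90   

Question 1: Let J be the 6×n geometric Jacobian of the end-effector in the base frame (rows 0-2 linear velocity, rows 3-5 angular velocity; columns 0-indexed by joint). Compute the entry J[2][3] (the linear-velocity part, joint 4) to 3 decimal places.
axis z_3 = (-0.2588,-0.9659,0.0000); lever o_n−o_3 = (5.0538,-0.3189,-0.5981)
cross product → J_v[:, 3] = (0.5777,-0.1548,4.9641)
J_ω[:, 3] = z_3
entry J[2][3] = 4.9641

4.964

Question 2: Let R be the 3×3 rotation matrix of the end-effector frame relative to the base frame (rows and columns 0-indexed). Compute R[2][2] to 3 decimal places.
End-effector z-axis (col 2 of R) = (-0.4830,0.1294,0.8660)
R[2][2] = 0.8660

0.866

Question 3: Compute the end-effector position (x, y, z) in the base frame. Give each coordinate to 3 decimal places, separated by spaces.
-1.518 -0.111 1.402

after link 1: o_1 = (2.1213, -2.1213, 0.0000)
after link 2: o_2 = (-2.7083, -0.8272, 0.0000)
after link 3: o_3 = (-6.5720, 0.2081, 2.0000)
after link 4: o_4 = (-5.6408, -2.1120, -0.5981)
after link 5: o_5 = (-1.5182, -0.1108, 1.4019)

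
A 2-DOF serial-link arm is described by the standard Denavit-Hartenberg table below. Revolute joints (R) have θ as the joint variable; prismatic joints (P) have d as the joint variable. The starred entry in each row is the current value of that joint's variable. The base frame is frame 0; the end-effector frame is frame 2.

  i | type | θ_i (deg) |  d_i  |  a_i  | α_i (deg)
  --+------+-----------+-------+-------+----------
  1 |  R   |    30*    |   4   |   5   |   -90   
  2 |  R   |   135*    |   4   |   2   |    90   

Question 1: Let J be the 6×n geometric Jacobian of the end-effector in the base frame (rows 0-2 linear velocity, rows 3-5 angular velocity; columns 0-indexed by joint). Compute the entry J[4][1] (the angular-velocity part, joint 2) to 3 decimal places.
axis z_1 = (-0.5000,0.8660,0.0000); lever o_n−o_1 = (-3.2247,2.7570,-1.4142)
cross product → J_v[:, 1] = (-1.2247,-0.7071,1.4142)
J_ω[:, 1] = z_1
entry J[4][1] = 0.8660

0.866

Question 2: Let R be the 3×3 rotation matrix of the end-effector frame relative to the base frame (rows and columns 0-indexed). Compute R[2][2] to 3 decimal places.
-0.707

End-effector z-axis (col 2 of R) = (0.6124,0.3536,-0.7071)
R[2][2] = -0.7071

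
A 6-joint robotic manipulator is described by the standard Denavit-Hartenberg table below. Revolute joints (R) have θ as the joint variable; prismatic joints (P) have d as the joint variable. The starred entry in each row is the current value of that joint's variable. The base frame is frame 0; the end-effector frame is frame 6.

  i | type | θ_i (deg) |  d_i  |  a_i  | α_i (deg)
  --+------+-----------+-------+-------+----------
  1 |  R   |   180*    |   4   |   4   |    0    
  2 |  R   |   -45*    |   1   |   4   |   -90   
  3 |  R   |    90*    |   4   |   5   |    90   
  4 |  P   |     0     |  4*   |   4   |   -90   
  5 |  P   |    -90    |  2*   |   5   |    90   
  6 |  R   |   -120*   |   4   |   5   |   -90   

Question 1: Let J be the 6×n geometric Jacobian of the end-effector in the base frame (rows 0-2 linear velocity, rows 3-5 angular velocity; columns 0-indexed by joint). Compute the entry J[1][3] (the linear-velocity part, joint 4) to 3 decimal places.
prismatic axis z_3 = (-0.7071,0.7071,0.0000)
J_v[:, 3] = z_3; J_ω[:, 3] = (0,0,0)
entry J[1][3] = 0.7071

0.707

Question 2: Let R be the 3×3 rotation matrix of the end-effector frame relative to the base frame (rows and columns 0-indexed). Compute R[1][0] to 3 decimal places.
End-effector x-axis (col 0 of R) = (0.9659,0.2588,0.0000)
R[1][0] = 0.2588

0.259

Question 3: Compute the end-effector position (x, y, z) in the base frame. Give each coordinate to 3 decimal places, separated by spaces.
-12.605 6.244 0.000

after link 1: o_1 = (-4.0000, 0.0000, 4.0000)
after link 2: o_2 = (-6.8284, 2.8284, 5.0000)
after link 3: o_3 = (-9.6569, 0.0000, 0.0000)
after link 4: o_4 = (-12.4853, 2.8284, -4.0000)
after link 5: o_5 = (-17.4350, 4.9497, -4.0000)
after link 6: o_6 = (-12.6054, 6.2438, 0.0000)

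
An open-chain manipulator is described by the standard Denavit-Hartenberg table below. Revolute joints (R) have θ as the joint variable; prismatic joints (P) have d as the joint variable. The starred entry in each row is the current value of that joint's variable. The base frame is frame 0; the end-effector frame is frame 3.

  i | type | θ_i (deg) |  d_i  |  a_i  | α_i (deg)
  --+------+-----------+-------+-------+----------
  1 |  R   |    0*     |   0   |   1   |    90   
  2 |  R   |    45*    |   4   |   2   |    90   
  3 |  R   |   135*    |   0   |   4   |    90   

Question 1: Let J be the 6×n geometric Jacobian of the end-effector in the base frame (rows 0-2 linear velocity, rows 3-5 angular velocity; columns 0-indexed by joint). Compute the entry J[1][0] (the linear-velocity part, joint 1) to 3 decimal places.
axis z_0 = ẑ; lever o_n−o_0 = (0.4142,-6.8284,-0.5858)
cross product → J_v[:, 0] = (6.8284,0.4142,-0.0000)
J_ω[:, 0] = z_0
entry J[1][0] = 0.4142

0.414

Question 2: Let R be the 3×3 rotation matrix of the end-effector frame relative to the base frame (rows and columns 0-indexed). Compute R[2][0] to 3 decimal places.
-0.500

End-effector x-axis (col 0 of R) = (-0.5000,-0.7071,-0.5000)
R[2][0] = -0.5000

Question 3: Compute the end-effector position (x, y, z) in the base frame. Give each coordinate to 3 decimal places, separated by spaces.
after link 1: o_1 = (1.0000, 0.0000, 0.0000)
after link 2: o_2 = (2.4142, -4.0000, 1.4142)
after link 3: o_3 = (0.4142, -6.8284, -0.5858)

0.414 -6.828 -0.586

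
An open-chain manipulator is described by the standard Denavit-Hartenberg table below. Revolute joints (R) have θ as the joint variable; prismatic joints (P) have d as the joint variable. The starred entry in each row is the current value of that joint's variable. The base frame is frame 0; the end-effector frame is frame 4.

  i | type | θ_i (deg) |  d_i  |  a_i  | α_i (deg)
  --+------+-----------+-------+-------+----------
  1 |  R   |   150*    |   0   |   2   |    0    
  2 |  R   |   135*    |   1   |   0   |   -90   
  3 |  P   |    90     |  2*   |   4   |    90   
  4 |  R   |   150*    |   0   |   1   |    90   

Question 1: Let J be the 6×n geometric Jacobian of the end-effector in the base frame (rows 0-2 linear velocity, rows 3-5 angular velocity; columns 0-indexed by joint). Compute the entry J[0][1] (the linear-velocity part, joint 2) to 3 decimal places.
axis z_1 = (0.0000,0.0000,1.0000); lever o_n−o_1 = (2.4148,0.6470,-2.1340)
cross product → J_v[:, 1] = (-0.6470,2.4148,0.0000)
J_ω[:, 1] = z_1
entry J[0][1] = -0.6470

-0.647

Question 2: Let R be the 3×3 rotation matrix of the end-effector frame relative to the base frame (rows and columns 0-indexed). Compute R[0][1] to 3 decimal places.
0.259

End-effector y-axis (col 1 of R) = (0.2588,-0.9659,0.0000)
R[0][1] = 0.2588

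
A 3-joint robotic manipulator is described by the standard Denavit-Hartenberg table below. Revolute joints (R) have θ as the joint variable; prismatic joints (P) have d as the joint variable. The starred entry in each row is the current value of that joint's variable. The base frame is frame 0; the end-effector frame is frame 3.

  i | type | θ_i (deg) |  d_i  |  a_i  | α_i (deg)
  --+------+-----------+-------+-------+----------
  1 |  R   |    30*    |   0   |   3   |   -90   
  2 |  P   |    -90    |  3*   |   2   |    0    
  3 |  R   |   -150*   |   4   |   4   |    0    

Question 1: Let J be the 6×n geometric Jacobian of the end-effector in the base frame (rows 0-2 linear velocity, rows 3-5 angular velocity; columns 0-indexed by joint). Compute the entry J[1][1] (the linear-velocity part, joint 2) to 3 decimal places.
0.866

prismatic axis z_1 = (-0.5000,0.8660,0.0000)
J_v[:, 1] = z_1; J_ω[:, 1] = (0,0,0)
entry J[1][1] = 0.8660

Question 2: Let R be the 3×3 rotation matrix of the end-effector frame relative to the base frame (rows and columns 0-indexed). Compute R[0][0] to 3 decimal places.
-0.433

End-effector x-axis (col 0 of R) = (-0.4330,-0.2500,-0.8660)
R[0][0] = -0.4330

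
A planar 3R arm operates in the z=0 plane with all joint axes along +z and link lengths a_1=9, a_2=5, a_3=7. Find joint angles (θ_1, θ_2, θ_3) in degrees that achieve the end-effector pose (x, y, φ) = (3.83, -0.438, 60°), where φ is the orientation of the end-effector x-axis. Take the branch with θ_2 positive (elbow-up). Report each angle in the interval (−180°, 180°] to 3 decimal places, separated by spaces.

-119.997 134.999 44.998

wrist centre = target − a_3·(cos φ, sin φ) = (0.3300, -6.5002)
cos θ_2 = (42.3612−9²−5²)/(2·9·5) = -0.7071; θ_2 = 134.9993° (elbow-up)
β = atan2(-6.5002,0.3300) = -87.0937°; ψ = atan2(3.5356,5.4645) = 32.9032°
θ_1 = β − ψ = -119.9969°
θ_3 = φ − θ_1 − θ_2 = 44.9976° (wrapped to (-180°,180°])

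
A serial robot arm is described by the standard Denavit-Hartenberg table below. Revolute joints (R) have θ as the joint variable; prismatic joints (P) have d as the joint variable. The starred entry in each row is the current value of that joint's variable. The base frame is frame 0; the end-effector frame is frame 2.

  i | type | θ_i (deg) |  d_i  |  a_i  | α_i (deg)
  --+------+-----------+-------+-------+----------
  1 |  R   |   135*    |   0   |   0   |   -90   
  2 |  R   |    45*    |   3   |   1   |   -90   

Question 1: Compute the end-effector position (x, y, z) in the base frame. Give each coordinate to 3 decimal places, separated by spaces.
after link 1: o_1 = (0.0000, 0.0000, 0.0000)
after link 2: o_2 = (-2.6213, -1.6213, -0.7071)

-2.621 -1.621 -0.707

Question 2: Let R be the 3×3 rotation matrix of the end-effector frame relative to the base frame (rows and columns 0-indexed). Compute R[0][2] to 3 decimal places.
0.500

End-effector z-axis (col 2 of R) = (0.5000,-0.5000,-0.7071)
R[0][2] = 0.5000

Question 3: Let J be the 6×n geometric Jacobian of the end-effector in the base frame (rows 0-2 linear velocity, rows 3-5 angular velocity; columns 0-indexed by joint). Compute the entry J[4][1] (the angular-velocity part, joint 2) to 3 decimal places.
-0.707

axis z_1 = (-0.7071,-0.7071,0.0000); lever o_n−o_1 = (-2.6213,-1.6213,-0.7071)
cross product → J_v[:, 1] = (0.5000,-0.5000,-0.7071)
J_ω[:, 1] = z_1
entry J[4][1] = -0.7071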